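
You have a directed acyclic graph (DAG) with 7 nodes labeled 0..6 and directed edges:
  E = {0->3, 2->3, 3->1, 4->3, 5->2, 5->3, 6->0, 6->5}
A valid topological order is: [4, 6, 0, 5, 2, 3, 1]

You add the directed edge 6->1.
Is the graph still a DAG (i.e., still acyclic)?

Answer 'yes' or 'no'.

Answer: yes

Derivation:
Given toposort: [4, 6, 0, 5, 2, 3, 1]
Position of 6: index 1; position of 1: index 6
New edge 6->1: forward
Forward edge: respects the existing order. Still a DAG, same toposort still valid.
Still a DAG? yes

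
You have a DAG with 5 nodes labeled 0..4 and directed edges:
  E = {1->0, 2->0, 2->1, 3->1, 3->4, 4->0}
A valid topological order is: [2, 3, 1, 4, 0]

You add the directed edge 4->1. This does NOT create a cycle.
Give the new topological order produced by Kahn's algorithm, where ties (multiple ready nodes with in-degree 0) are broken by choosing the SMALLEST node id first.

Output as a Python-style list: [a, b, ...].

Old toposort: [2, 3, 1, 4, 0]
Added edge: 4->1
Position of 4 (3) > position of 1 (2). Must reorder: 4 must now come before 1.
Run Kahn's algorithm (break ties by smallest node id):
  initial in-degrees: [3, 3, 0, 0, 1]
  ready (indeg=0): [2, 3]
  pop 2: indeg[0]->2; indeg[1]->2 | ready=[3] | order so far=[2]
  pop 3: indeg[1]->1; indeg[4]->0 | ready=[4] | order so far=[2, 3]
  pop 4: indeg[0]->1; indeg[1]->0 | ready=[1] | order so far=[2, 3, 4]
  pop 1: indeg[0]->0 | ready=[0] | order so far=[2, 3, 4, 1]
  pop 0: no out-edges | ready=[] | order so far=[2, 3, 4, 1, 0]
  Result: [2, 3, 4, 1, 0]

Answer: [2, 3, 4, 1, 0]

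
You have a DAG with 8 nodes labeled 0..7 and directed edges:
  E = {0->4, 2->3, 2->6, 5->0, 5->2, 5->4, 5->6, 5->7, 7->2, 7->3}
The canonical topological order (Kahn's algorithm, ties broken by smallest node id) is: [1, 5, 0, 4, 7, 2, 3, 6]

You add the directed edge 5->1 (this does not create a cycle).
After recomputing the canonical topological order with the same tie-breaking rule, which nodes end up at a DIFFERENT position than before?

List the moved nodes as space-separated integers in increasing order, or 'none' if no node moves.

Old toposort: [1, 5, 0, 4, 7, 2, 3, 6]
Added edge 5->1
Recompute Kahn (smallest-id tiebreak):
  initial in-degrees: [1, 1, 2, 2, 2, 0, 2, 1]
  ready (indeg=0): [5]
  pop 5: indeg[0]->0; indeg[1]->0; indeg[2]->1; indeg[4]->1; indeg[6]->1; indeg[7]->0 | ready=[0, 1, 7] | order so far=[5]
  pop 0: indeg[4]->0 | ready=[1, 4, 7] | order so far=[5, 0]
  pop 1: no out-edges | ready=[4, 7] | order so far=[5, 0, 1]
  pop 4: no out-edges | ready=[7] | order so far=[5, 0, 1, 4]
  pop 7: indeg[2]->0; indeg[3]->1 | ready=[2] | order so far=[5, 0, 1, 4, 7]
  pop 2: indeg[3]->0; indeg[6]->0 | ready=[3, 6] | order so far=[5, 0, 1, 4, 7, 2]
  pop 3: no out-edges | ready=[6] | order so far=[5, 0, 1, 4, 7, 2, 3]
  pop 6: no out-edges | ready=[] | order so far=[5, 0, 1, 4, 7, 2, 3, 6]
New canonical toposort: [5, 0, 1, 4, 7, 2, 3, 6]
Compare positions:
  Node 0: index 2 -> 1 (moved)
  Node 1: index 0 -> 2 (moved)
  Node 2: index 5 -> 5 (same)
  Node 3: index 6 -> 6 (same)
  Node 4: index 3 -> 3 (same)
  Node 5: index 1 -> 0 (moved)
  Node 6: index 7 -> 7 (same)
  Node 7: index 4 -> 4 (same)
Nodes that changed position: 0 1 5

Answer: 0 1 5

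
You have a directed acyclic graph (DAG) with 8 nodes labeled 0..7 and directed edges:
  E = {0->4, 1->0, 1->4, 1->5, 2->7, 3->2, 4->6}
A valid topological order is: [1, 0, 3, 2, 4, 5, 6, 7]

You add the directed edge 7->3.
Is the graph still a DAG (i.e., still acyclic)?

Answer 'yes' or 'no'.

Answer: no

Derivation:
Given toposort: [1, 0, 3, 2, 4, 5, 6, 7]
Position of 7: index 7; position of 3: index 2
New edge 7->3: backward (u after v in old order)
Backward edge: old toposort is now invalid. Check if this creates a cycle.
Does 3 already reach 7? Reachable from 3: [2, 3, 7]. YES -> cycle!
Still a DAG? no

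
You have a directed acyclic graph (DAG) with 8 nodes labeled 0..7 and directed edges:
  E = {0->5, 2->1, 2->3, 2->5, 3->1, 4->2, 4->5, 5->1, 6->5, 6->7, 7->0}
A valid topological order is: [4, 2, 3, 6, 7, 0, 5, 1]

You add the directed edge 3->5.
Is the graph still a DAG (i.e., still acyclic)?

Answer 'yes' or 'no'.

Given toposort: [4, 2, 3, 6, 7, 0, 5, 1]
Position of 3: index 2; position of 5: index 6
New edge 3->5: forward
Forward edge: respects the existing order. Still a DAG, same toposort still valid.
Still a DAG? yes

Answer: yes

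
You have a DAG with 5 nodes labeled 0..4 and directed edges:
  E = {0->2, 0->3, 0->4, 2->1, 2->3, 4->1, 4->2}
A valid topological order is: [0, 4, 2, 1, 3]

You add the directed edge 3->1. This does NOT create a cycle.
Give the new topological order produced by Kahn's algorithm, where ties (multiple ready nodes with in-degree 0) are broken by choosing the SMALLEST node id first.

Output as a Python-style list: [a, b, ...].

Answer: [0, 4, 2, 3, 1]

Derivation:
Old toposort: [0, 4, 2, 1, 3]
Added edge: 3->1
Position of 3 (4) > position of 1 (3). Must reorder: 3 must now come before 1.
Run Kahn's algorithm (break ties by smallest node id):
  initial in-degrees: [0, 3, 2, 2, 1]
  ready (indeg=0): [0]
  pop 0: indeg[2]->1; indeg[3]->1; indeg[4]->0 | ready=[4] | order so far=[0]
  pop 4: indeg[1]->2; indeg[2]->0 | ready=[2] | order so far=[0, 4]
  pop 2: indeg[1]->1; indeg[3]->0 | ready=[3] | order so far=[0, 4, 2]
  pop 3: indeg[1]->0 | ready=[1] | order so far=[0, 4, 2, 3]
  pop 1: no out-edges | ready=[] | order so far=[0, 4, 2, 3, 1]
  Result: [0, 4, 2, 3, 1]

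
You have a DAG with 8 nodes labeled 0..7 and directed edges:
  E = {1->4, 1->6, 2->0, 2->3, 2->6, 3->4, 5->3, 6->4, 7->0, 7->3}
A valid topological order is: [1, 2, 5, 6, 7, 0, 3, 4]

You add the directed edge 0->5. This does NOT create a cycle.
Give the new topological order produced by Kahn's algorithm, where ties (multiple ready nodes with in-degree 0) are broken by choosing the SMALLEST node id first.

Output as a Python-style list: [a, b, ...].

Old toposort: [1, 2, 5, 6, 7, 0, 3, 4]
Added edge: 0->5
Position of 0 (5) > position of 5 (2). Must reorder: 0 must now come before 5.
Run Kahn's algorithm (break ties by smallest node id):
  initial in-degrees: [2, 0, 0, 3, 3, 1, 2, 0]
  ready (indeg=0): [1, 2, 7]
  pop 1: indeg[4]->2; indeg[6]->1 | ready=[2, 7] | order so far=[1]
  pop 2: indeg[0]->1; indeg[3]->2; indeg[6]->0 | ready=[6, 7] | order so far=[1, 2]
  pop 6: indeg[4]->1 | ready=[7] | order so far=[1, 2, 6]
  pop 7: indeg[0]->0; indeg[3]->1 | ready=[0] | order so far=[1, 2, 6, 7]
  pop 0: indeg[5]->0 | ready=[5] | order so far=[1, 2, 6, 7, 0]
  pop 5: indeg[3]->0 | ready=[3] | order so far=[1, 2, 6, 7, 0, 5]
  pop 3: indeg[4]->0 | ready=[4] | order so far=[1, 2, 6, 7, 0, 5, 3]
  pop 4: no out-edges | ready=[] | order so far=[1, 2, 6, 7, 0, 5, 3, 4]
  Result: [1, 2, 6, 7, 0, 5, 3, 4]

Answer: [1, 2, 6, 7, 0, 5, 3, 4]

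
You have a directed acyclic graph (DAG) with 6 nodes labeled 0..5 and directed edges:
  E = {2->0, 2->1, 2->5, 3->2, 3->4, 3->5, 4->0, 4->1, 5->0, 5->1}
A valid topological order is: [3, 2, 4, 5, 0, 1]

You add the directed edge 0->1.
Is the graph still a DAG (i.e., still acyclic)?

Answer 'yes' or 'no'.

Answer: yes

Derivation:
Given toposort: [3, 2, 4, 5, 0, 1]
Position of 0: index 4; position of 1: index 5
New edge 0->1: forward
Forward edge: respects the existing order. Still a DAG, same toposort still valid.
Still a DAG? yes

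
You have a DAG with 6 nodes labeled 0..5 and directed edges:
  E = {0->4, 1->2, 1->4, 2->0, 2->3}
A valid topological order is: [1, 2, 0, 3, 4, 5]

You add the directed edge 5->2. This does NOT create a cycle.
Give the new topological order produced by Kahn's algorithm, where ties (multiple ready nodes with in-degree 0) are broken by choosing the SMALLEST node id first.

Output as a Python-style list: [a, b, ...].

Answer: [1, 5, 2, 0, 3, 4]

Derivation:
Old toposort: [1, 2, 0, 3, 4, 5]
Added edge: 5->2
Position of 5 (5) > position of 2 (1). Must reorder: 5 must now come before 2.
Run Kahn's algorithm (break ties by smallest node id):
  initial in-degrees: [1, 0, 2, 1, 2, 0]
  ready (indeg=0): [1, 5]
  pop 1: indeg[2]->1; indeg[4]->1 | ready=[5] | order so far=[1]
  pop 5: indeg[2]->0 | ready=[2] | order so far=[1, 5]
  pop 2: indeg[0]->0; indeg[3]->0 | ready=[0, 3] | order so far=[1, 5, 2]
  pop 0: indeg[4]->0 | ready=[3, 4] | order so far=[1, 5, 2, 0]
  pop 3: no out-edges | ready=[4] | order so far=[1, 5, 2, 0, 3]
  pop 4: no out-edges | ready=[] | order so far=[1, 5, 2, 0, 3, 4]
  Result: [1, 5, 2, 0, 3, 4]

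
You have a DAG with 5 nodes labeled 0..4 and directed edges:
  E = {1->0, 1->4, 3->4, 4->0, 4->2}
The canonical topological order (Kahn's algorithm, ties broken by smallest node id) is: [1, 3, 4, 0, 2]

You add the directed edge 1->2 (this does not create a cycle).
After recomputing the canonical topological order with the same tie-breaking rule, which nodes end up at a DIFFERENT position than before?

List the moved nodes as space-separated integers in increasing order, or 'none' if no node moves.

Answer: none

Derivation:
Old toposort: [1, 3, 4, 0, 2]
Added edge 1->2
Recompute Kahn (smallest-id tiebreak):
  initial in-degrees: [2, 0, 2, 0, 2]
  ready (indeg=0): [1, 3]
  pop 1: indeg[0]->1; indeg[2]->1; indeg[4]->1 | ready=[3] | order so far=[1]
  pop 3: indeg[4]->0 | ready=[4] | order so far=[1, 3]
  pop 4: indeg[0]->0; indeg[2]->0 | ready=[0, 2] | order so far=[1, 3, 4]
  pop 0: no out-edges | ready=[2] | order so far=[1, 3, 4, 0]
  pop 2: no out-edges | ready=[] | order so far=[1, 3, 4, 0, 2]
New canonical toposort: [1, 3, 4, 0, 2]
Compare positions:
  Node 0: index 3 -> 3 (same)
  Node 1: index 0 -> 0 (same)
  Node 2: index 4 -> 4 (same)
  Node 3: index 1 -> 1 (same)
  Node 4: index 2 -> 2 (same)
Nodes that changed position: none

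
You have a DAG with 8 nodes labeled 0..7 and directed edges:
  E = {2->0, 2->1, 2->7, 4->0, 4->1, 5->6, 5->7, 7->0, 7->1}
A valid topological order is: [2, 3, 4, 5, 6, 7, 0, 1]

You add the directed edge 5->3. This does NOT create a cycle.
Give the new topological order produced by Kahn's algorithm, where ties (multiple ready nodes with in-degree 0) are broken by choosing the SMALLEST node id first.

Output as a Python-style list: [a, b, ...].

Old toposort: [2, 3, 4, 5, 6, 7, 0, 1]
Added edge: 5->3
Position of 5 (3) > position of 3 (1). Must reorder: 5 must now come before 3.
Run Kahn's algorithm (break ties by smallest node id):
  initial in-degrees: [3, 3, 0, 1, 0, 0, 1, 2]
  ready (indeg=0): [2, 4, 5]
  pop 2: indeg[0]->2; indeg[1]->2; indeg[7]->1 | ready=[4, 5] | order so far=[2]
  pop 4: indeg[0]->1; indeg[1]->1 | ready=[5] | order so far=[2, 4]
  pop 5: indeg[3]->0; indeg[6]->0; indeg[7]->0 | ready=[3, 6, 7] | order so far=[2, 4, 5]
  pop 3: no out-edges | ready=[6, 7] | order so far=[2, 4, 5, 3]
  pop 6: no out-edges | ready=[7] | order so far=[2, 4, 5, 3, 6]
  pop 7: indeg[0]->0; indeg[1]->0 | ready=[0, 1] | order so far=[2, 4, 5, 3, 6, 7]
  pop 0: no out-edges | ready=[1] | order so far=[2, 4, 5, 3, 6, 7, 0]
  pop 1: no out-edges | ready=[] | order so far=[2, 4, 5, 3, 6, 7, 0, 1]
  Result: [2, 4, 5, 3, 6, 7, 0, 1]

Answer: [2, 4, 5, 3, 6, 7, 0, 1]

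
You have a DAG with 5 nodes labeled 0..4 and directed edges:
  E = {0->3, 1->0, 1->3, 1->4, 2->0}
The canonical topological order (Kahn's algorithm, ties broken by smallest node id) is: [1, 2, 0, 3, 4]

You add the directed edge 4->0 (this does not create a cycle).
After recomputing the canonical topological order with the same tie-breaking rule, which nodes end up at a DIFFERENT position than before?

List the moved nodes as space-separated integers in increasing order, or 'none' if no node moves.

Old toposort: [1, 2, 0, 3, 4]
Added edge 4->0
Recompute Kahn (smallest-id tiebreak):
  initial in-degrees: [3, 0, 0, 2, 1]
  ready (indeg=0): [1, 2]
  pop 1: indeg[0]->2; indeg[3]->1; indeg[4]->0 | ready=[2, 4] | order so far=[1]
  pop 2: indeg[0]->1 | ready=[4] | order so far=[1, 2]
  pop 4: indeg[0]->0 | ready=[0] | order so far=[1, 2, 4]
  pop 0: indeg[3]->0 | ready=[3] | order so far=[1, 2, 4, 0]
  pop 3: no out-edges | ready=[] | order so far=[1, 2, 4, 0, 3]
New canonical toposort: [1, 2, 4, 0, 3]
Compare positions:
  Node 0: index 2 -> 3 (moved)
  Node 1: index 0 -> 0 (same)
  Node 2: index 1 -> 1 (same)
  Node 3: index 3 -> 4 (moved)
  Node 4: index 4 -> 2 (moved)
Nodes that changed position: 0 3 4

Answer: 0 3 4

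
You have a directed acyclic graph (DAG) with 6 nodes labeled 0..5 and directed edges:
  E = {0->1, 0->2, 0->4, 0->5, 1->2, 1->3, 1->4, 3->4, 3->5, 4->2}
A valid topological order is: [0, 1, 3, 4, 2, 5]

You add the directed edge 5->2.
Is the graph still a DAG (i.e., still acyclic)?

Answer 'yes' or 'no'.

Answer: yes

Derivation:
Given toposort: [0, 1, 3, 4, 2, 5]
Position of 5: index 5; position of 2: index 4
New edge 5->2: backward (u after v in old order)
Backward edge: old toposort is now invalid. Check if this creates a cycle.
Does 2 already reach 5? Reachable from 2: [2]. NO -> still a DAG (reorder needed).
Still a DAG? yes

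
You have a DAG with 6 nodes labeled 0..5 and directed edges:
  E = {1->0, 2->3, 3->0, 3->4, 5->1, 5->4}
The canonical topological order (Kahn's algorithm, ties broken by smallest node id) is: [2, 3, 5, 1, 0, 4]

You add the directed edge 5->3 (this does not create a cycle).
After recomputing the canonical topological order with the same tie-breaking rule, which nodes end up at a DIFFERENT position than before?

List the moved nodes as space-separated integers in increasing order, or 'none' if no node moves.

Old toposort: [2, 3, 5, 1, 0, 4]
Added edge 5->3
Recompute Kahn (smallest-id tiebreak):
  initial in-degrees: [2, 1, 0, 2, 2, 0]
  ready (indeg=0): [2, 5]
  pop 2: indeg[3]->1 | ready=[5] | order so far=[2]
  pop 5: indeg[1]->0; indeg[3]->0; indeg[4]->1 | ready=[1, 3] | order so far=[2, 5]
  pop 1: indeg[0]->1 | ready=[3] | order so far=[2, 5, 1]
  pop 3: indeg[0]->0; indeg[4]->0 | ready=[0, 4] | order so far=[2, 5, 1, 3]
  pop 0: no out-edges | ready=[4] | order so far=[2, 5, 1, 3, 0]
  pop 4: no out-edges | ready=[] | order so far=[2, 5, 1, 3, 0, 4]
New canonical toposort: [2, 5, 1, 3, 0, 4]
Compare positions:
  Node 0: index 4 -> 4 (same)
  Node 1: index 3 -> 2 (moved)
  Node 2: index 0 -> 0 (same)
  Node 3: index 1 -> 3 (moved)
  Node 4: index 5 -> 5 (same)
  Node 5: index 2 -> 1 (moved)
Nodes that changed position: 1 3 5

Answer: 1 3 5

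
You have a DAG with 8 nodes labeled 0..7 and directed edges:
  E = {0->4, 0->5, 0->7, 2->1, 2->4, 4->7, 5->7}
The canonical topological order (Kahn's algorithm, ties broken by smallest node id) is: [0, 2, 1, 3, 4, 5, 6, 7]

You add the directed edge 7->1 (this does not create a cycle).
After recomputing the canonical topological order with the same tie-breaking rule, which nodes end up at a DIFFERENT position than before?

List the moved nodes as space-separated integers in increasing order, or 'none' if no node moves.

Answer: 1 3 4 5 6 7

Derivation:
Old toposort: [0, 2, 1, 3, 4, 5, 6, 7]
Added edge 7->1
Recompute Kahn (smallest-id tiebreak):
  initial in-degrees: [0, 2, 0, 0, 2, 1, 0, 3]
  ready (indeg=0): [0, 2, 3, 6]
  pop 0: indeg[4]->1; indeg[5]->0; indeg[7]->2 | ready=[2, 3, 5, 6] | order so far=[0]
  pop 2: indeg[1]->1; indeg[4]->0 | ready=[3, 4, 5, 6] | order so far=[0, 2]
  pop 3: no out-edges | ready=[4, 5, 6] | order so far=[0, 2, 3]
  pop 4: indeg[7]->1 | ready=[5, 6] | order so far=[0, 2, 3, 4]
  pop 5: indeg[7]->0 | ready=[6, 7] | order so far=[0, 2, 3, 4, 5]
  pop 6: no out-edges | ready=[7] | order so far=[0, 2, 3, 4, 5, 6]
  pop 7: indeg[1]->0 | ready=[1] | order so far=[0, 2, 3, 4, 5, 6, 7]
  pop 1: no out-edges | ready=[] | order so far=[0, 2, 3, 4, 5, 6, 7, 1]
New canonical toposort: [0, 2, 3, 4, 5, 6, 7, 1]
Compare positions:
  Node 0: index 0 -> 0 (same)
  Node 1: index 2 -> 7 (moved)
  Node 2: index 1 -> 1 (same)
  Node 3: index 3 -> 2 (moved)
  Node 4: index 4 -> 3 (moved)
  Node 5: index 5 -> 4 (moved)
  Node 6: index 6 -> 5 (moved)
  Node 7: index 7 -> 6 (moved)
Nodes that changed position: 1 3 4 5 6 7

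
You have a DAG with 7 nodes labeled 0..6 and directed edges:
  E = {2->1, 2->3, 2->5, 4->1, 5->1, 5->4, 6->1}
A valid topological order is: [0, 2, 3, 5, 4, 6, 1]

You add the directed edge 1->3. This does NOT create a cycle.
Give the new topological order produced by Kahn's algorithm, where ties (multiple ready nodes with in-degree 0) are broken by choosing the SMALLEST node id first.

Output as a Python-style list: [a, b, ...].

Old toposort: [0, 2, 3, 5, 4, 6, 1]
Added edge: 1->3
Position of 1 (6) > position of 3 (2). Must reorder: 1 must now come before 3.
Run Kahn's algorithm (break ties by smallest node id):
  initial in-degrees: [0, 4, 0, 2, 1, 1, 0]
  ready (indeg=0): [0, 2, 6]
  pop 0: no out-edges | ready=[2, 6] | order so far=[0]
  pop 2: indeg[1]->3; indeg[3]->1; indeg[5]->0 | ready=[5, 6] | order so far=[0, 2]
  pop 5: indeg[1]->2; indeg[4]->0 | ready=[4, 6] | order so far=[0, 2, 5]
  pop 4: indeg[1]->1 | ready=[6] | order so far=[0, 2, 5, 4]
  pop 6: indeg[1]->0 | ready=[1] | order so far=[0, 2, 5, 4, 6]
  pop 1: indeg[3]->0 | ready=[3] | order so far=[0, 2, 5, 4, 6, 1]
  pop 3: no out-edges | ready=[] | order so far=[0, 2, 5, 4, 6, 1, 3]
  Result: [0, 2, 5, 4, 6, 1, 3]

Answer: [0, 2, 5, 4, 6, 1, 3]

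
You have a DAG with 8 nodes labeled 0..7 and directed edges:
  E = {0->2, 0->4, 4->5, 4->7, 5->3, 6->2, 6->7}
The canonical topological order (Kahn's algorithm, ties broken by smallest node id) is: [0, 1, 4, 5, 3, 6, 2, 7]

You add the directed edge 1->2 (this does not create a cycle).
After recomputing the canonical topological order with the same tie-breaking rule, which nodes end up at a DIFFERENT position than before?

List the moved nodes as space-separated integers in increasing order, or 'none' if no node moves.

Answer: none

Derivation:
Old toposort: [0, 1, 4, 5, 3, 6, 2, 7]
Added edge 1->2
Recompute Kahn (smallest-id tiebreak):
  initial in-degrees: [0, 0, 3, 1, 1, 1, 0, 2]
  ready (indeg=0): [0, 1, 6]
  pop 0: indeg[2]->2; indeg[4]->0 | ready=[1, 4, 6] | order so far=[0]
  pop 1: indeg[2]->1 | ready=[4, 6] | order so far=[0, 1]
  pop 4: indeg[5]->0; indeg[7]->1 | ready=[5, 6] | order so far=[0, 1, 4]
  pop 5: indeg[3]->0 | ready=[3, 6] | order so far=[0, 1, 4, 5]
  pop 3: no out-edges | ready=[6] | order so far=[0, 1, 4, 5, 3]
  pop 6: indeg[2]->0; indeg[7]->0 | ready=[2, 7] | order so far=[0, 1, 4, 5, 3, 6]
  pop 2: no out-edges | ready=[7] | order so far=[0, 1, 4, 5, 3, 6, 2]
  pop 7: no out-edges | ready=[] | order so far=[0, 1, 4, 5, 3, 6, 2, 7]
New canonical toposort: [0, 1, 4, 5, 3, 6, 2, 7]
Compare positions:
  Node 0: index 0 -> 0 (same)
  Node 1: index 1 -> 1 (same)
  Node 2: index 6 -> 6 (same)
  Node 3: index 4 -> 4 (same)
  Node 4: index 2 -> 2 (same)
  Node 5: index 3 -> 3 (same)
  Node 6: index 5 -> 5 (same)
  Node 7: index 7 -> 7 (same)
Nodes that changed position: none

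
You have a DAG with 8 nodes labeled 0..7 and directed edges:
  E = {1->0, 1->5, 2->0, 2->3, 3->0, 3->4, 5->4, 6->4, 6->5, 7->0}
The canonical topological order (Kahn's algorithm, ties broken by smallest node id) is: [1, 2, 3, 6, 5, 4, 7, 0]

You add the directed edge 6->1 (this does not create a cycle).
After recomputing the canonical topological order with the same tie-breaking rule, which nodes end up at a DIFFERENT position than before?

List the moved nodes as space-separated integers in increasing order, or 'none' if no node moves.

Old toposort: [1, 2, 3, 6, 5, 4, 7, 0]
Added edge 6->1
Recompute Kahn (smallest-id tiebreak):
  initial in-degrees: [4, 1, 0, 1, 3, 2, 0, 0]
  ready (indeg=0): [2, 6, 7]
  pop 2: indeg[0]->3; indeg[3]->0 | ready=[3, 6, 7] | order so far=[2]
  pop 3: indeg[0]->2; indeg[4]->2 | ready=[6, 7] | order so far=[2, 3]
  pop 6: indeg[1]->0; indeg[4]->1; indeg[5]->1 | ready=[1, 7] | order so far=[2, 3, 6]
  pop 1: indeg[0]->1; indeg[5]->0 | ready=[5, 7] | order so far=[2, 3, 6, 1]
  pop 5: indeg[4]->0 | ready=[4, 7] | order so far=[2, 3, 6, 1, 5]
  pop 4: no out-edges | ready=[7] | order so far=[2, 3, 6, 1, 5, 4]
  pop 7: indeg[0]->0 | ready=[0] | order so far=[2, 3, 6, 1, 5, 4, 7]
  pop 0: no out-edges | ready=[] | order so far=[2, 3, 6, 1, 5, 4, 7, 0]
New canonical toposort: [2, 3, 6, 1, 5, 4, 7, 0]
Compare positions:
  Node 0: index 7 -> 7 (same)
  Node 1: index 0 -> 3 (moved)
  Node 2: index 1 -> 0 (moved)
  Node 3: index 2 -> 1 (moved)
  Node 4: index 5 -> 5 (same)
  Node 5: index 4 -> 4 (same)
  Node 6: index 3 -> 2 (moved)
  Node 7: index 6 -> 6 (same)
Nodes that changed position: 1 2 3 6

Answer: 1 2 3 6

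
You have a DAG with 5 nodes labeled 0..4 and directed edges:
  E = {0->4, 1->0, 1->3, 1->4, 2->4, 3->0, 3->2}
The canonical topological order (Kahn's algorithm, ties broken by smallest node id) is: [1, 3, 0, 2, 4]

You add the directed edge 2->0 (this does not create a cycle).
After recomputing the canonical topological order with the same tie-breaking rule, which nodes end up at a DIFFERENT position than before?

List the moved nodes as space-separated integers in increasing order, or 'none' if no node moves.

Old toposort: [1, 3, 0, 2, 4]
Added edge 2->0
Recompute Kahn (smallest-id tiebreak):
  initial in-degrees: [3, 0, 1, 1, 3]
  ready (indeg=0): [1]
  pop 1: indeg[0]->2; indeg[3]->0; indeg[4]->2 | ready=[3] | order so far=[1]
  pop 3: indeg[0]->1; indeg[2]->0 | ready=[2] | order so far=[1, 3]
  pop 2: indeg[0]->0; indeg[4]->1 | ready=[0] | order so far=[1, 3, 2]
  pop 0: indeg[4]->0 | ready=[4] | order so far=[1, 3, 2, 0]
  pop 4: no out-edges | ready=[] | order so far=[1, 3, 2, 0, 4]
New canonical toposort: [1, 3, 2, 0, 4]
Compare positions:
  Node 0: index 2 -> 3 (moved)
  Node 1: index 0 -> 0 (same)
  Node 2: index 3 -> 2 (moved)
  Node 3: index 1 -> 1 (same)
  Node 4: index 4 -> 4 (same)
Nodes that changed position: 0 2

Answer: 0 2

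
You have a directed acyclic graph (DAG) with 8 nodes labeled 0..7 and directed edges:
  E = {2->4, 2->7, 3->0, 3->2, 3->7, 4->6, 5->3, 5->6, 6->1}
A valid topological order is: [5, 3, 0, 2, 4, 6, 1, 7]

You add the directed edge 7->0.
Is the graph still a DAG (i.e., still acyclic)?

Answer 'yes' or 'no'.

Given toposort: [5, 3, 0, 2, 4, 6, 1, 7]
Position of 7: index 7; position of 0: index 2
New edge 7->0: backward (u after v in old order)
Backward edge: old toposort is now invalid. Check if this creates a cycle.
Does 0 already reach 7? Reachable from 0: [0]. NO -> still a DAG (reorder needed).
Still a DAG? yes

Answer: yes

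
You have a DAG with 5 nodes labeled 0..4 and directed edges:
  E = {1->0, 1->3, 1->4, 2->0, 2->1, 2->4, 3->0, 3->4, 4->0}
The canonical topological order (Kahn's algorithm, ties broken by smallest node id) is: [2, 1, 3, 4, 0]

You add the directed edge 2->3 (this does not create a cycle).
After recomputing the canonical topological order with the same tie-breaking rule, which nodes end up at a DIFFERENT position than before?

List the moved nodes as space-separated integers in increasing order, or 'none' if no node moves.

Answer: none

Derivation:
Old toposort: [2, 1, 3, 4, 0]
Added edge 2->3
Recompute Kahn (smallest-id tiebreak):
  initial in-degrees: [4, 1, 0, 2, 3]
  ready (indeg=0): [2]
  pop 2: indeg[0]->3; indeg[1]->0; indeg[3]->1; indeg[4]->2 | ready=[1] | order so far=[2]
  pop 1: indeg[0]->2; indeg[3]->0; indeg[4]->1 | ready=[3] | order so far=[2, 1]
  pop 3: indeg[0]->1; indeg[4]->0 | ready=[4] | order so far=[2, 1, 3]
  pop 4: indeg[0]->0 | ready=[0] | order so far=[2, 1, 3, 4]
  pop 0: no out-edges | ready=[] | order so far=[2, 1, 3, 4, 0]
New canonical toposort: [2, 1, 3, 4, 0]
Compare positions:
  Node 0: index 4 -> 4 (same)
  Node 1: index 1 -> 1 (same)
  Node 2: index 0 -> 0 (same)
  Node 3: index 2 -> 2 (same)
  Node 4: index 3 -> 3 (same)
Nodes that changed position: none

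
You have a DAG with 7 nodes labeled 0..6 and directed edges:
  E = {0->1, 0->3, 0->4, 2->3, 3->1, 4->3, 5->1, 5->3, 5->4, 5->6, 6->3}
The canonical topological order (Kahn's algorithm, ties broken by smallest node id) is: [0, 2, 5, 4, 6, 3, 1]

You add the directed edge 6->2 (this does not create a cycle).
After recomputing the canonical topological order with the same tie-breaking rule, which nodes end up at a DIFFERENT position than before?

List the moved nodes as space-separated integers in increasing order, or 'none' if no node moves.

Answer: 2 4 5 6

Derivation:
Old toposort: [0, 2, 5, 4, 6, 3, 1]
Added edge 6->2
Recompute Kahn (smallest-id tiebreak):
  initial in-degrees: [0, 3, 1, 5, 2, 0, 1]
  ready (indeg=0): [0, 5]
  pop 0: indeg[1]->2; indeg[3]->4; indeg[4]->1 | ready=[5] | order so far=[0]
  pop 5: indeg[1]->1; indeg[3]->3; indeg[4]->0; indeg[6]->0 | ready=[4, 6] | order so far=[0, 5]
  pop 4: indeg[3]->2 | ready=[6] | order so far=[0, 5, 4]
  pop 6: indeg[2]->0; indeg[3]->1 | ready=[2] | order so far=[0, 5, 4, 6]
  pop 2: indeg[3]->0 | ready=[3] | order so far=[0, 5, 4, 6, 2]
  pop 3: indeg[1]->0 | ready=[1] | order so far=[0, 5, 4, 6, 2, 3]
  pop 1: no out-edges | ready=[] | order so far=[0, 5, 4, 6, 2, 3, 1]
New canonical toposort: [0, 5, 4, 6, 2, 3, 1]
Compare positions:
  Node 0: index 0 -> 0 (same)
  Node 1: index 6 -> 6 (same)
  Node 2: index 1 -> 4 (moved)
  Node 3: index 5 -> 5 (same)
  Node 4: index 3 -> 2 (moved)
  Node 5: index 2 -> 1 (moved)
  Node 6: index 4 -> 3 (moved)
Nodes that changed position: 2 4 5 6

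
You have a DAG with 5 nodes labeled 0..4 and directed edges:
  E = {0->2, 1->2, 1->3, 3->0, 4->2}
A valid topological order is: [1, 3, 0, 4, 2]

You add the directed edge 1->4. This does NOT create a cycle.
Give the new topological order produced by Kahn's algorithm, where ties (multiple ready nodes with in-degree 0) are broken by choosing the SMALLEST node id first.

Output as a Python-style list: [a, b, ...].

Old toposort: [1, 3, 0, 4, 2]
Added edge: 1->4
Position of 1 (0) < position of 4 (3). Old order still valid.
Run Kahn's algorithm (break ties by smallest node id):
  initial in-degrees: [1, 0, 3, 1, 1]
  ready (indeg=0): [1]
  pop 1: indeg[2]->2; indeg[3]->0; indeg[4]->0 | ready=[3, 4] | order so far=[1]
  pop 3: indeg[0]->0 | ready=[0, 4] | order so far=[1, 3]
  pop 0: indeg[2]->1 | ready=[4] | order so far=[1, 3, 0]
  pop 4: indeg[2]->0 | ready=[2] | order so far=[1, 3, 0, 4]
  pop 2: no out-edges | ready=[] | order so far=[1, 3, 0, 4, 2]
  Result: [1, 3, 0, 4, 2]

Answer: [1, 3, 0, 4, 2]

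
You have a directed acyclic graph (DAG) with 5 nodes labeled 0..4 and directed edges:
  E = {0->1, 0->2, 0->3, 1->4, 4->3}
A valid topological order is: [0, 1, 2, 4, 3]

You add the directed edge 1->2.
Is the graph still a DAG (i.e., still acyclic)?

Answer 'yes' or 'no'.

Given toposort: [0, 1, 2, 4, 3]
Position of 1: index 1; position of 2: index 2
New edge 1->2: forward
Forward edge: respects the existing order. Still a DAG, same toposort still valid.
Still a DAG? yes

Answer: yes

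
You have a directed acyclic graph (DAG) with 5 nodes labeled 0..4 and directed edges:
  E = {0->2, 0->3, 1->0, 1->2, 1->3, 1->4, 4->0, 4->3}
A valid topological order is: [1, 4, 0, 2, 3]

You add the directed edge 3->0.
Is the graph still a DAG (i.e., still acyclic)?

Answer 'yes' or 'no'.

Answer: no

Derivation:
Given toposort: [1, 4, 0, 2, 3]
Position of 3: index 4; position of 0: index 2
New edge 3->0: backward (u after v in old order)
Backward edge: old toposort is now invalid. Check if this creates a cycle.
Does 0 already reach 3? Reachable from 0: [0, 2, 3]. YES -> cycle!
Still a DAG? no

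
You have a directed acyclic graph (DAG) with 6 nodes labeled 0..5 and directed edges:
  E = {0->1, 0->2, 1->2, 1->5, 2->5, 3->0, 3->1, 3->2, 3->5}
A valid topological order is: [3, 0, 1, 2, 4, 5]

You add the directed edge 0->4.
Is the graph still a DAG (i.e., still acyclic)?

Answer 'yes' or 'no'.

Answer: yes

Derivation:
Given toposort: [3, 0, 1, 2, 4, 5]
Position of 0: index 1; position of 4: index 4
New edge 0->4: forward
Forward edge: respects the existing order. Still a DAG, same toposort still valid.
Still a DAG? yes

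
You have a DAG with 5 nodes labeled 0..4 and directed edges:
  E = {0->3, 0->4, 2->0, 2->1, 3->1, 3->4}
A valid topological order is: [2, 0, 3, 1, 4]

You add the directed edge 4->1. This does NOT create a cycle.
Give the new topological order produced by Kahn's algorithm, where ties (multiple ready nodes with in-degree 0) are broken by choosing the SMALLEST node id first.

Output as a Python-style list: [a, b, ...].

Old toposort: [2, 0, 3, 1, 4]
Added edge: 4->1
Position of 4 (4) > position of 1 (3). Must reorder: 4 must now come before 1.
Run Kahn's algorithm (break ties by smallest node id):
  initial in-degrees: [1, 3, 0, 1, 2]
  ready (indeg=0): [2]
  pop 2: indeg[0]->0; indeg[1]->2 | ready=[0] | order so far=[2]
  pop 0: indeg[3]->0; indeg[4]->1 | ready=[3] | order so far=[2, 0]
  pop 3: indeg[1]->1; indeg[4]->0 | ready=[4] | order so far=[2, 0, 3]
  pop 4: indeg[1]->0 | ready=[1] | order so far=[2, 0, 3, 4]
  pop 1: no out-edges | ready=[] | order so far=[2, 0, 3, 4, 1]
  Result: [2, 0, 3, 4, 1]

Answer: [2, 0, 3, 4, 1]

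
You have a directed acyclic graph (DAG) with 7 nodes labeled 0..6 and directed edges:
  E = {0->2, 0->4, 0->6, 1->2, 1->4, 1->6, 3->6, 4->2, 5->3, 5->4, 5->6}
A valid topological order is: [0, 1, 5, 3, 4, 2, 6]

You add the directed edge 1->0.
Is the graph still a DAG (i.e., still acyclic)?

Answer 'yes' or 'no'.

Answer: yes

Derivation:
Given toposort: [0, 1, 5, 3, 4, 2, 6]
Position of 1: index 1; position of 0: index 0
New edge 1->0: backward (u after v in old order)
Backward edge: old toposort is now invalid. Check if this creates a cycle.
Does 0 already reach 1? Reachable from 0: [0, 2, 4, 6]. NO -> still a DAG (reorder needed).
Still a DAG? yes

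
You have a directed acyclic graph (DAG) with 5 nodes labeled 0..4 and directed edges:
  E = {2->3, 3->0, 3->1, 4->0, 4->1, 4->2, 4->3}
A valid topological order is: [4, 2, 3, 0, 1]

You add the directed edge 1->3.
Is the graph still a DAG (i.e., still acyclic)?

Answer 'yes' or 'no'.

Answer: no

Derivation:
Given toposort: [4, 2, 3, 0, 1]
Position of 1: index 4; position of 3: index 2
New edge 1->3: backward (u after v in old order)
Backward edge: old toposort is now invalid. Check if this creates a cycle.
Does 3 already reach 1? Reachable from 3: [0, 1, 3]. YES -> cycle!
Still a DAG? no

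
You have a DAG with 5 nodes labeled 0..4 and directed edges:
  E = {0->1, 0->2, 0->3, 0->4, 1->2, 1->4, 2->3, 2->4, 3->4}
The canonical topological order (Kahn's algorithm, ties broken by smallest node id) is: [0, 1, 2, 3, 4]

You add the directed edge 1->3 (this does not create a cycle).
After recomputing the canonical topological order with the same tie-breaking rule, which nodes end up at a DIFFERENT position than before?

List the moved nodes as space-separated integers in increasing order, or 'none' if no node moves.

Old toposort: [0, 1, 2, 3, 4]
Added edge 1->3
Recompute Kahn (smallest-id tiebreak):
  initial in-degrees: [0, 1, 2, 3, 4]
  ready (indeg=0): [0]
  pop 0: indeg[1]->0; indeg[2]->1; indeg[3]->2; indeg[4]->3 | ready=[1] | order so far=[0]
  pop 1: indeg[2]->0; indeg[3]->1; indeg[4]->2 | ready=[2] | order so far=[0, 1]
  pop 2: indeg[3]->0; indeg[4]->1 | ready=[3] | order so far=[0, 1, 2]
  pop 3: indeg[4]->0 | ready=[4] | order so far=[0, 1, 2, 3]
  pop 4: no out-edges | ready=[] | order so far=[0, 1, 2, 3, 4]
New canonical toposort: [0, 1, 2, 3, 4]
Compare positions:
  Node 0: index 0 -> 0 (same)
  Node 1: index 1 -> 1 (same)
  Node 2: index 2 -> 2 (same)
  Node 3: index 3 -> 3 (same)
  Node 4: index 4 -> 4 (same)
Nodes that changed position: none

Answer: none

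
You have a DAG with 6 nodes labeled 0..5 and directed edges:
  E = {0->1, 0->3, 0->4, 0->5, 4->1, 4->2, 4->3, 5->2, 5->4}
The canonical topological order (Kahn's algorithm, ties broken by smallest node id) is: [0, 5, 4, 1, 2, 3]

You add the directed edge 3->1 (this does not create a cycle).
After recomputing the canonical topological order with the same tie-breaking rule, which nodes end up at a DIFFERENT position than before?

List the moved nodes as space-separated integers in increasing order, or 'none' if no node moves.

Old toposort: [0, 5, 4, 1, 2, 3]
Added edge 3->1
Recompute Kahn (smallest-id tiebreak):
  initial in-degrees: [0, 3, 2, 2, 2, 1]
  ready (indeg=0): [0]
  pop 0: indeg[1]->2; indeg[3]->1; indeg[4]->1; indeg[5]->0 | ready=[5] | order so far=[0]
  pop 5: indeg[2]->1; indeg[4]->0 | ready=[4] | order so far=[0, 5]
  pop 4: indeg[1]->1; indeg[2]->0; indeg[3]->0 | ready=[2, 3] | order so far=[0, 5, 4]
  pop 2: no out-edges | ready=[3] | order so far=[0, 5, 4, 2]
  pop 3: indeg[1]->0 | ready=[1] | order so far=[0, 5, 4, 2, 3]
  pop 1: no out-edges | ready=[] | order so far=[0, 5, 4, 2, 3, 1]
New canonical toposort: [0, 5, 4, 2, 3, 1]
Compare positions:
  Node 0: index 0 -> 0 (same)
  Node 1: index 3 -> 5 (moved)
  Node 2: index 4 -> 3 (moved)
  Node 3: index 5 -> 4 (moved)
  Node 4: index 2 -> 2 (same)
  Node 5: index 1 -> 1 (same)
Nodes that changed position: 1 2 3

Answer: 1 2 3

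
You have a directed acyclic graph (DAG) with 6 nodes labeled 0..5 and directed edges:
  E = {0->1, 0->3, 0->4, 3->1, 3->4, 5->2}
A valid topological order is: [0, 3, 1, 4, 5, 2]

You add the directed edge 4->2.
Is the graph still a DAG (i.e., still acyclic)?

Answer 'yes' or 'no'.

Given toposort: [0, 3, 1, 4, 5, 2]
Position of 4: index 3; position of 2: index 5
New edge 4->2: forward
Forward edge: respects the existing order. Still a DAG, same toposort still valid.
Still a DAG? yes

Answer: yes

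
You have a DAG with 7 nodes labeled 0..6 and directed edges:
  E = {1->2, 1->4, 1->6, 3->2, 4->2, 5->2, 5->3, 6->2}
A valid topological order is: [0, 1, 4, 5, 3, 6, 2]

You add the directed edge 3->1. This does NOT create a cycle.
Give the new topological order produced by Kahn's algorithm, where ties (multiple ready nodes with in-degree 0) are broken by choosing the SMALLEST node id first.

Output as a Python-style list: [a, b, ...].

Answer: [0, 5, 3, 1, 4, 6, 2]

Derivation:
Old toposort: [0, 1, 4, 5, 3, 6, 2]
Added edge: 3->1
Position of 3 (4) > position of 1 (1). Must reorder: 3 must now come before 1.
Run Kahn's algorithm (break ties by smallest node id):
  initial in-degrees: [0, 1, 5, 1, 1, 0, 1]
  ready (indeg=0): [0, 5]
  pop 0: no out-edges | ready=[5] | order so far=[0]
  pop 5: indeg[2]->4; indeg[3]->0 | ready=[3] | order so far=[0, 5]
  pop 3: indeg[1]->0; indeg[2]->3 | ready=[1] | order so far=[0, 5, 3]
  pop 1: indeg[2]->2; indeg[4]->0; indeg[6]->0 | ready=[4, 6] | order so far=[0, 5, 3, 1]
  pop 4: indeg[2]->1 | ready=[6] | order so far=[0, 5, 3, 1, 4]
  pop 6: indeg[2]->0 | ready=[2] | order so far=[0, 5, 3, 1, 4, 6]
  pop 2: no out-edges | ready=[] | order so far=[0, 5, 3, 1, 4, 6, 2]
  Result: [0, 5, 3, 1, 4, 6, 2]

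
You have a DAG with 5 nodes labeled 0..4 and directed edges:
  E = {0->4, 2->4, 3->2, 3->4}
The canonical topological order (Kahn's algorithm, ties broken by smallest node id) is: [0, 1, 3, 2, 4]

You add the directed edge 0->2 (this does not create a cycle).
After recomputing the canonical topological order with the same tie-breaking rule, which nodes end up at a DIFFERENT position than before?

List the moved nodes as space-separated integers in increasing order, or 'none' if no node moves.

Old toposort: [0, 1, 3, 2, 4]
Added edge 0->2
Recompute Kahn (smallest-id tiebreak):
  initial in-degrees: [0, 0, 2, 0, 3]
  ready (indeg=0): [0, 1, 3]
  pop 0: indeg[2]->1; indeg[4]->2 | ready=[1, 3] | order so far=[0]
  pop 1: no out-edges | ready=[3] | order so far=[0, 1]
  pop 3: indeg[2]->0; indeg[4]->1 | ready=[2] | order so far=[0, 1, 3]
  pop 2: indeg[4]->0 | ready=[4] | order so far=[0, 1, 3, 2]
  pop 4: no out-edges | ready=[] | order so far=[0, 1, 3, 2, 4]
New canonical toposort: [0, 1, 3, 2, 4]
Compare positions:
  Node 0: index 0 -> 0 (same)
  Node 1: index 1 -> 1 (same)
  Node 2: index 3 -> 3 (same)
  Node 3: index 2 -> 2 (same)
  Node 4: index 4 -> 4 (same)
Nodes that changed position: none

Answer: none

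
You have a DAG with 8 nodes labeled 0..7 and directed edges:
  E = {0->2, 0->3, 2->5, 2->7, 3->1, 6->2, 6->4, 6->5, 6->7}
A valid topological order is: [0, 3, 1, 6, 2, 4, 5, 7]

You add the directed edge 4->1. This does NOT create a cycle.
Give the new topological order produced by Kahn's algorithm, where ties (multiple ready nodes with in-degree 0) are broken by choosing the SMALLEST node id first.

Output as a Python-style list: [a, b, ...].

Old toposort: [0, 3, 1, 6, 2, 4, 5, 7]
Added edge: 4->1
Position of 4 (5) > position of 1 (2). Must reorder: 4 must now come before 1.
Run Kahn's algorithm (break ties by smallest node id):
  initial in-degrees: [0, 2, 2, 1, 1, 2, 0, 2]
  ready (indeg=0): [0, 6]
  pop 0: indeg[2]->1; indeg[3]->0 | ready=[3, 6] | order so far=[0]
  pop 3: indeg[1]->1 | ready=[6] | order so far=[0, 3]
  pop 6: indeg[2]->0; indeg[4]->0; indeg[5]->1; indeg[7]->1 | ready=[2, 4] | order so far=[0, 3, 6]
  pop 2: indeg[5]->0; indeg[7]->0 | ready=[4, 5, 7] | order so far=[0, 3, 6, 2]
  pop 4: indeg[1]->0 | ready=[1, 5, 7] | order so far=[0, 3, 6, 2, 4]
  pop 1: no out-edges | ready=[5, 7] | order so far=[0, 3, 6, 2, 4, 1]
  pop 5: no out-edges | ready=[7] | order so far=[0, 3, 6, 2, 4, 1, 5]
  pop 7: no out-edges | ready=[] | order so far=[0, 3, 6, 2, 4, 1, 5, 7]
  Result: [0, 3, 6, 2, 4, 1, 5, 7]

Answer: [0, 3, 6, 2, 4, 1, 5, 7]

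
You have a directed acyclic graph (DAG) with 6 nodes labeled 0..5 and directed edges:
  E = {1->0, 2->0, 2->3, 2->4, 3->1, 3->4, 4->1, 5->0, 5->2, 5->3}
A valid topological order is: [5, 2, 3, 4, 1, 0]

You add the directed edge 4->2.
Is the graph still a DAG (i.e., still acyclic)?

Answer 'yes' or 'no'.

Given toposort: [5, 2, 3, 4, 1, 0]
Position of 4: index 3; position of 2: index 1
New edge 4->2: backward (u after v in old order)
Backward edge: old toposort is now invalid. Check if this creates a cycle.
Does 2 already reach 4? Reachable from 2: [0, 1, 2, 3, 4]. YES -> cycle!
Still a DAG? no

Answer: no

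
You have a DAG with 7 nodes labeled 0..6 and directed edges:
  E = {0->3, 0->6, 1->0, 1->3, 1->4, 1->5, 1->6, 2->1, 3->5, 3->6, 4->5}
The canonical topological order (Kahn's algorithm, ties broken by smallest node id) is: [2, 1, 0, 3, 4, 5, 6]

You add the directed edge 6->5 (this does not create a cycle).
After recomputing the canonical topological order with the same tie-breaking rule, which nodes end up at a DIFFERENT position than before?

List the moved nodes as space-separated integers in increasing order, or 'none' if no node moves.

Old toposort: [2, 1, 0, 3, 4, 5, 6]
Added edge 6->5
Recompute Kahn (smallest-id tiebreak):
  initial in-degrees: [1, 1, 0, 2, 1, 4, 3]
  ready (indeg=0): [2]
  pop 2: indeg[1]->0 | ready=[1] | order so far=[2]
  pop 1: indeg[0]->0; indeg[3]->1; indeg[4]->0; indeg[5]->3; indeg[6]->2 | ready=[0, 4] | order so far=[2, 1]
  pop 0: indeg[3]->0; indeg[6]->1 | ready=[3, 4] | order so far=[2, 1, 0]
  pop 3: indeg[5]->2; indeg[6]->0 | ready=[4, 6] | order so far=[2, 1, 0, 3]
  pop 4: indeg[5]->1 | ready=[6] | order so far=[2, 1, 0, 3, 4]
  pop 6: indeg[5]->0 | ready=[5] | order so far=[2, 1, 0, 3, 4, 6]
  pop 5: no out-edges | ready=[] | order so far=[2, 1, 0, 3, 4, 6, 5]
New canonical toposort: [2, 1, 0, 3, 4, 6, 5]
Compare positions:
  Node 0: index 2 -> 2 (same)
  Node 1: index 1 -> 1 (same)
  Node 2: index 0 -> 0 (same)
  Node 3: index 3 -> 3 (same)
  Node 4: index 4 -> 4 (same)
  Node 5: index 5 -> 6 (moved)
  Node 6: index 6 -> 5 (moved)
Nodes that changed position: 5 6

Answer: 5 6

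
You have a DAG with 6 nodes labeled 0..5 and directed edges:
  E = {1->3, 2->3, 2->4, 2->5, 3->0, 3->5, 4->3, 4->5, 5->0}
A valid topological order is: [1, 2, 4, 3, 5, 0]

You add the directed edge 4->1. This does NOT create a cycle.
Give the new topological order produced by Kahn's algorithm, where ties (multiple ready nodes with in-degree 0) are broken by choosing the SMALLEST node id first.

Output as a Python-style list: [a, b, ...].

Old toposort: [1, 2, 4, 3, 5, 0]
Added edge: 4->1
Position of 4 (2) > position of 1 (0). Must reorder: 4 must now come before 1.
Run Kahn's algorithm (break ties by smallest node id):
  initial in-degrees: [2, 1, 0, 3, 1, 3]
  ready (indeg=0): [2]
  pop 2: indeg[3]->2; indeg[4]->0; indeg[5]->2 | ready=[4] | order so far=[2]
  pop 4: indeg[1]->0; indeg[3]->1; indeg[5]->1 | ready=[1] | order so far=[2, 4]
  pop 1: indeg[3]->0 | ready=[3] | order so far=[2, 4, 1]
  pop 3: indeg[0]->1; indeg[5]->0 | ready=[5] | order so far=[2, 4, 1, 3]
  pop 5: indeg[0]->0 | ready=[0] | order so far=[2, 4, 1, 3, 5]
  pop 0: no out-edges | ready=[] | order so far=[2, 4, 1, 3, 5, 0]
  Result: [2, 4, 1, 3, 5, 0]

Answer: [2, 4, 1, 3, 5, 0]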